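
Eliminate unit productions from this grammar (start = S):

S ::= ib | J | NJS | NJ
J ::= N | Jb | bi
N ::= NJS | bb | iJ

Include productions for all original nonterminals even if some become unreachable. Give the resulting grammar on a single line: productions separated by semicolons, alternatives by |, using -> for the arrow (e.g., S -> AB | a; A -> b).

Unit productions: J->N, S->J.
Unit pairs (A ⇒* B via units): (J,N), (S,J), (S,N).
S: inherits non-unit rules of {J, N, S} → Jb | NJ | NJS | bb | bi | iJ | ib.
J: inherits non-unit rules of {J, N} → Jb | NJS | bb | bi | iJ.
N: inherits non-unit rules of {N} → NJS | bb | iJ.

S -> Jb | NJ | bb | bi | iJ | ib | NJS; J -> Jb | bb | bi | iJ | NJS; N -> bb | iJ | NJS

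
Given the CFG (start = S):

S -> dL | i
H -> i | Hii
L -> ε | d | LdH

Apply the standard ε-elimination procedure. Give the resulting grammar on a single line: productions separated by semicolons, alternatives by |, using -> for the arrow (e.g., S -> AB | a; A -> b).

Nullable set: {L}.
S -> dL: L nullable, giving d | dL.
Drop L -> ε.
L -> LdH: L nullable, giving LdH | dH.
Unchanged (no nullable symbols): S -> i; H -> Hii; H -> i; L -> d.

S -> d | i | dL; H -> i | Hii; L -> d | dH | LdH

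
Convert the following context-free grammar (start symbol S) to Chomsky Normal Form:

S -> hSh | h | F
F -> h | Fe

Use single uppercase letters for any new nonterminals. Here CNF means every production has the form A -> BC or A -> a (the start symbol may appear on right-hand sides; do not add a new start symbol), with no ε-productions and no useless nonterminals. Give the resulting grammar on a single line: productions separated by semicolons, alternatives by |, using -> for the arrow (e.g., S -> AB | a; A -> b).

No ε-productions.
After unit-elimination: S -> h | Fe | hSh; F -> h | Fe.
TERM: introduce A -> e, B -> h and substitute in every rule of length ≥2.
BIN: S -> BSB becomes S -> BC, C -> SB.

S -> h | BC | FA; A -> e; B -> h; C -> SB; F -> h | FA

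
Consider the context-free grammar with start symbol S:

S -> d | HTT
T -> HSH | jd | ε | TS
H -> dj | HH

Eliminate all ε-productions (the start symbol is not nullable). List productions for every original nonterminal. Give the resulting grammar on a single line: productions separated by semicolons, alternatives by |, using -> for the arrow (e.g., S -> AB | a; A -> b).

Nullable set: {T}.
S -> HTT: T, T nullable, giving H | HT | HTT.
Drop T -> ε.
T -> TS: T nullable, giving S | TS.
Unchanged (no nullable symbols): S -> d; H -> HH; H -> dj; T -> HSH; T -> jd.

S -> H | d | HT | HTT; H -> HH | dj; T -> S | TS | jd | HSH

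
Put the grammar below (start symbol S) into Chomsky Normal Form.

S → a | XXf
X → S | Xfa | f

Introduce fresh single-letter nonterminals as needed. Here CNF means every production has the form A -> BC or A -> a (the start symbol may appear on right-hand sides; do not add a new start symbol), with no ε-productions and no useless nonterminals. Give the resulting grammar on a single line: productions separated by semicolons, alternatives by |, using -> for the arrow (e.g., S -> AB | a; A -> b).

S -> a | XC; A -> f; B -> a; C -> XA; D -> AB; E -> XA; X -> a | f | XD | XE

No ε-productions.
After unit-elimination: S -> a | XXf; X -> a | f | XXf | Xfa.
TERM: introduce B -> a, A -> f and substitute in every rule of length ≥2.
BIN: S -> XXA becomes S -> XC, C -> XA; X -> XAB becomes X -> XD, D -> AB; X -> XXA becomes X -> XE, E -> XA.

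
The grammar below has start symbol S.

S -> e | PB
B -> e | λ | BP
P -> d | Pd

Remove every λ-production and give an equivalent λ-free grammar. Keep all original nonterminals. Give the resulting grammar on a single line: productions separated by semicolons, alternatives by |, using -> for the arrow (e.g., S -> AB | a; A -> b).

S -> P | e | PB; B -> P | e | BP; P -> d | Pd

Nullable set: {B}.
S -> PB: B nullable, giving P | PB.
Drop B -> λ.
B -> BP: B nullable, giving BP | P.
Unchanged (no nullable symbols): S -> e; B -> e; P -> Pd; P -> d.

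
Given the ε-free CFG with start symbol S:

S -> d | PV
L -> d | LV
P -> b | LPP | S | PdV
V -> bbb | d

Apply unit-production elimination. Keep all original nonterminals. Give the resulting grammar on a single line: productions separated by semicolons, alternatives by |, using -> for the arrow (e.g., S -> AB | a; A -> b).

Unit productions: P->S.
Unit pairs (A ⇒* B via units): (P,S).
S: inherits non-unit rules of {S} → PV | d.
L: inherits non-unit rules of {L} → LV | d.
P: inherits non-unit rules of {P, S} → LPP | PV | PdV | b | d.
V: inherits non-unit rules of {V} → bbb | d.

S -> d | PV; L -> d | LV; P -> b | d | PV | LPP | PdV; V -> d | bbb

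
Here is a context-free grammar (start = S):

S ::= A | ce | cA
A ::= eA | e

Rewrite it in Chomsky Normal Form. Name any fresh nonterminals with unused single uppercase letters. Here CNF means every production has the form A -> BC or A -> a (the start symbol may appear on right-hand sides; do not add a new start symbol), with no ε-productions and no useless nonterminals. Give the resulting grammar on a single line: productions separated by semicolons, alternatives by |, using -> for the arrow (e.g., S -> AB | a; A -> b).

S -> e | BA | CA | CB; A -> e | BA; B -> e; C -> c

No ε-productions.
After unit-elimination: S -> e | cA | ce | eA; A -> e | eA.
TERM: introduce C -> c, B -> e and substitute in every rule of length ≥2.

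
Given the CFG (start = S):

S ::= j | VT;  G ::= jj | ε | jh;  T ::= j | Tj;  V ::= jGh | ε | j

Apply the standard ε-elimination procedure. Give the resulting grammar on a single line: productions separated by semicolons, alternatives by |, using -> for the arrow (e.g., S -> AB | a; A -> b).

Nullable set: {G, V}.
S -> VT: V nullable, giving T | VT.
Drop G -> ε.
Drop V -> ε.
V -> jGh: G nullable, giving jGh | jh.
Unchanged (no nullable symbols): S -> j; G -> jh; G -> jj; T -> Tj; T -> j; V -> j.

S -> T | j | VT; G -> jh | jj; T -> j | Tj; V -> j | jh | jGh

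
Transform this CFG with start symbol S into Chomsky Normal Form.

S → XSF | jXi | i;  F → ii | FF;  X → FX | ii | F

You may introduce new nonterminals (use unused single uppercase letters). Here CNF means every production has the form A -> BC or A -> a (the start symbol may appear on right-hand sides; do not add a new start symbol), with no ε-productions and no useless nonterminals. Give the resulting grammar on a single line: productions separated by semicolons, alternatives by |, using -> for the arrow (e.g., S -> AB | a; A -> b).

No ε-productions.
After unit-elimination: S -> i | XSF | jXi; F -> FF | ii; X -> FF | FX | ii.
TERM: introduce A -> i, B -> j and substitute in every rule of length ≥2.
BIN: S -> BXA becomes S -> BC, C -> XA; S -> XSF becomes S -> XD, D -> SF.

S -> i | BC | XD; A -> i; B -> j; C -> XA; D -> SF; F -> AA | FF; X -> AA | FF | FX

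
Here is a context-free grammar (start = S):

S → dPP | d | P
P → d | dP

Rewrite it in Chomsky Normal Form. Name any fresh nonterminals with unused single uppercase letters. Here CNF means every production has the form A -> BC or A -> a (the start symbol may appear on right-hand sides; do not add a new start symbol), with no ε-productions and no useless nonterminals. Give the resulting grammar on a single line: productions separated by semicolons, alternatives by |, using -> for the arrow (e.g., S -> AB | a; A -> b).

No ε-productions.
After unit-elimination: S -> d | dP | dPP; P -> d | dP.
TERM: introduce A -> d and substitute in every rule of length ≥2.
BIN: S -> APP becomes S -> AB, B -> PP.

S -> d | AB | AP; A -> d; B -> PP; P -> d | AP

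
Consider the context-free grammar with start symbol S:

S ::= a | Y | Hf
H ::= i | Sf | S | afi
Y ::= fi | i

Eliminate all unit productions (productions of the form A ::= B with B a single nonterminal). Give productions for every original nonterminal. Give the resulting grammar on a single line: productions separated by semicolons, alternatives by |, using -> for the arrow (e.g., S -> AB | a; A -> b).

Unit productions: H->S, S->Y.
Unit pairs (A ⇒* B via units): (H,S), (H,Y), (S,Y).
S: inherits non-unit rules of {S, Y} → Hf | a | fi | i.
H: inherits non-unit rules of {H, S, Y} → Hf | Sf | a | afi | fi | i.
Y: inherits non-unit rules of {Y} → fi | i.

S -> a | i | Hf | fi; H -> a | i | Hf | Sf | fi | afi; Y -> i | fi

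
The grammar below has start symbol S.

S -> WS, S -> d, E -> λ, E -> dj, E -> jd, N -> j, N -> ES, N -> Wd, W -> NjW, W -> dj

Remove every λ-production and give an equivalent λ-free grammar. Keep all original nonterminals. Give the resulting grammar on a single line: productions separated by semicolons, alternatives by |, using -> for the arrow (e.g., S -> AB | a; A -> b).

S -> d | WS; E -> dj | jd; N -> S | j | ES | Wd; W -> dj | NjW

Nullable set: {E}.
Drop E -> λ.
N -> ES: E nullable, giving ES | S.
Unchanged (no nullable symbols): S -> WS; S -> d; E -> dj; E -> jd; N -> Wd; N -> j; W -> NjW; W -> dj.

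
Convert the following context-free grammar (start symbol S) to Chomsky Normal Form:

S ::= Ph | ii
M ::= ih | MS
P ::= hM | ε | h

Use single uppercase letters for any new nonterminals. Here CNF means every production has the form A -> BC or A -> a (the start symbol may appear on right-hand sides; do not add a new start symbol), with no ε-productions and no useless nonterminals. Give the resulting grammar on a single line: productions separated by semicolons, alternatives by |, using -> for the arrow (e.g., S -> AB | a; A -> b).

S -> h | AA | PB; A -> i; B -> h; M -> AB | MS; P -> h | BM

Nullable: {P}; after ε-elimination: S -> h | Ph | ii; M -> MS | ih; P -> h | hM.
No unit productions to eliminate.
TERM: introduce B -> h, A -> i and substitute in every rule of length ≥2.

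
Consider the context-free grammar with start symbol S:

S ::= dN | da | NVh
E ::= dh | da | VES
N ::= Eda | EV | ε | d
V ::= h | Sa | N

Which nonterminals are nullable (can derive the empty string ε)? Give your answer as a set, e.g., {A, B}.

Directly nullable (have an ε-rule): {N}.
V is nullable via V -> N (every symbol on the right is already known nullable).
Not nullable: E, S — each has a terminal in every rule's right-hand side or depends on a non-nullable symbol.

{N, V}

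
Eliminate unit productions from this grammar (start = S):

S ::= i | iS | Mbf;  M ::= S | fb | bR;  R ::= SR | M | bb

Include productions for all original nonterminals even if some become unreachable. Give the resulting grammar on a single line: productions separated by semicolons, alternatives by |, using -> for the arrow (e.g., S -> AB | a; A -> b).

Unit productions: M->S, R->M.
Unit pairs (A ⇒* B via units): (M,S), (R,M), (R,S).
S: inherits non-unit rules of {S} → Mbf | i | iS.
M: inherits non-unit rules of {M, S} → Mbf | bR | fb | i | iS.
R: inherits non-unit rules of {M, R, S} → Mbf | SR | bR | bb | fb | i | iS.

S -> i | iS | Mbf; M -> i | bR | fb | iS | Mbf; R -> i | SR | bR | bb | fb | iS | Mbf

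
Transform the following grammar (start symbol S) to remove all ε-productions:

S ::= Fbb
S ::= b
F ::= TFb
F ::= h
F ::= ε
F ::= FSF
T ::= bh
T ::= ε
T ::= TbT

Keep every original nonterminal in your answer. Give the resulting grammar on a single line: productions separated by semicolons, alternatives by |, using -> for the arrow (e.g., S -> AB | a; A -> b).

Nullable set: {F, T}.
S -> Fbb: F nullable, giving Fbb | bb.
Drop F -> ε.
F -> FSF: F, F nullable, giving FS | FSF | S | SF.
F -> TFb: T, F nullable, giving Fb | TFb | Tb | b.
Drop T -> ε.
T -> TbT: T, T nullable, giving Tb | TbT | b | bT.
Unchanged (no nullable symbols): S -> b; F -> h; T -> bh.

S -> b | bb | Fbb; F -> S | b | h | FS | Fb | SF | Tb | FSF | TFb; T -> b | Tb | bT | bh | TbT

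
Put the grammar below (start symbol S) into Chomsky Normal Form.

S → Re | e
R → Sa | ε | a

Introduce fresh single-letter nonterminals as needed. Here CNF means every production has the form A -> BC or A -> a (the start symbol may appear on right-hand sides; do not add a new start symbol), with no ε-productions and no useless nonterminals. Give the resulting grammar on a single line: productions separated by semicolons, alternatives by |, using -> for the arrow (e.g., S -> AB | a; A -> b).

S -> e | RB; A -> a; B -> e; R -> a | SA

Nullable: {R}; after ε-elimination: S -> e | Re; R -> a | Sa.
No unit productions to eliminate.
TERM: introduce A -> a, B -> e and substitute in every rule of length ≥2.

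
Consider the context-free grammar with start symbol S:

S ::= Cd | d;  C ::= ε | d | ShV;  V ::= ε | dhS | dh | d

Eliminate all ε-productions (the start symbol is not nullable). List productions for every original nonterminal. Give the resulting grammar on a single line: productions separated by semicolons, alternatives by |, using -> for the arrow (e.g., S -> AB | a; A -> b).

Nullable set: {C, V}.
S -> Cd: C nullable, giving Cd | d.
Drop C -> ε.
C -> ShV: V nullable, giving Sh | ShV.
Drop V -> ε.
Unchanged (no nullable symbols): S -> d; C -> d; V -> d; V -> dh; V -> dhS.

S -> d | Cd; C -> d | Sh | ShV; V -> d | dh | dhS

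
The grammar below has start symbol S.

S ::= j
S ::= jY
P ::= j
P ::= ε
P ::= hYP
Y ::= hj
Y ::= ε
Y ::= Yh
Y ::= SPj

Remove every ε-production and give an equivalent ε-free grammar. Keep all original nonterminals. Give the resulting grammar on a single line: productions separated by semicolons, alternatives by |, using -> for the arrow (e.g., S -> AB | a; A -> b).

S -> j | jY; P -> h | j | hP | hY | hYP; Y -> h | Sj | Yh | hj | SPj

Nullable set: {P, Y}.
S -> jY: Y nullable, giving j | jY.
Drop P -> ε.
P -> hYP: Y, P nullable, giving h | hP | hY | hYP.
Drop Y -> ε.
Y -> SPj: P nullable, giving SPj | Sj.
Y -> Yh: Y nullable, giving Yh | h.
Unchanged (no nullable symbols): S -> j; P -> j; Y -> hj.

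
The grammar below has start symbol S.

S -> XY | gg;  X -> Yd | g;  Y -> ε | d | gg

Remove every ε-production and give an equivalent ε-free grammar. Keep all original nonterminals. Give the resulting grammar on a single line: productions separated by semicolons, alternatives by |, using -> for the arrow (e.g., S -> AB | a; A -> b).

Nullable set: {Y}.
S -> XY: Y nullable, giving X | XY.
X -> Yd: Y nullable, giving Yd | d.
Drop Y -> ε.
Unchanged (no nullable symbols): S -> gg; X -> g; Y -> d; Y -> gg.

S -> X | XY | gg; X -> d | g | Yd; Y -> d | gg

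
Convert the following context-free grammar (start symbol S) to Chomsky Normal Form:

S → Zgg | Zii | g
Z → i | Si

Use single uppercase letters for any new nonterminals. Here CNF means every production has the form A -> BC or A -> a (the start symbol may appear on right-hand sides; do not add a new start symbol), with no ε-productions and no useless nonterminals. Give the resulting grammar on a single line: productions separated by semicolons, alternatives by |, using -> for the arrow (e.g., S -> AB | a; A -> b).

No ε-productions.
No unit productions to eliminate.
TERM: introduce A -> g, B -> i and substitute in every rule of length ≥2.
BIN: S -> ZAA becomes S -> ZC, C -> AA; S -> ZBB becomes S -> ZD, D -> BB.

S -> g | ZC | ZD; A -> g; B -> i; C -> AA; D -> BB; Z -> i | SB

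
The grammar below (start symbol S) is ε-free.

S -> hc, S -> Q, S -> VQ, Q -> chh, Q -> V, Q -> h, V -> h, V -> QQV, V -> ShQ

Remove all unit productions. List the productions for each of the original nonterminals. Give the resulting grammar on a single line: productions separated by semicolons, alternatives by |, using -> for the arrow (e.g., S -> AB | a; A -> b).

Unit productions: Q->V, S->Q.
Unit pairs (A ⇒* B via units): (Q,V), (S,Q), (S,V).
S: inherits non-unit rules of {Q, S, V} → QQV | ShQ | VQ | chh | h | hc.
Q: inherits non-unit rules of {Q, V} → QQV | ShQ | chh | h.
V: inherits non-unit rules of {V} → QQV | ShQ | h.

S -> h | VQ | hc | QQV | ShQ | chh; Q -> h | QQV | ShQ | chh; V -> h | QQV | ShQ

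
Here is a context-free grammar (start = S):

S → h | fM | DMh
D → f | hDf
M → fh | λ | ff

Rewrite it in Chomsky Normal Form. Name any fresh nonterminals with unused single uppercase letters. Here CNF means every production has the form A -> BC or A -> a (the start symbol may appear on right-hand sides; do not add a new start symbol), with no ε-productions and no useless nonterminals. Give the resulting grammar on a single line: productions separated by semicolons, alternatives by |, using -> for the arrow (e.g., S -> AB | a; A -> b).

S -> f | h | BM | DA | DE; A -> h; B -> f; C -> DB; D -> f | AC; E -> MA; M -> BA | BB

Nullable: {M}; after ε-elimination: S -> f | h | Dh | fM | DMh; D -> f | hDf; M -> ff | fh.
No unit productions to eliminate.
TERM: introduce B -> f, A -> h and substitute in every rule of length ≥2.
BIN: D -> ADB becomes D -> AC, C -> DB; S -> DMA becomes S -> DE, E -> MA.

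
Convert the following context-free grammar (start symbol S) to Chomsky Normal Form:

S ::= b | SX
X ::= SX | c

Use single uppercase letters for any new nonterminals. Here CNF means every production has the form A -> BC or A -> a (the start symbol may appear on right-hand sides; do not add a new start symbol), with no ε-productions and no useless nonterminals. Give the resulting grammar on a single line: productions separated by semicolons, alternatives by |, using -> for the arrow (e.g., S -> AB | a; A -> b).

No ε-productions.
No unit productions to eliminate.

S -> b | SX; X -> c | SX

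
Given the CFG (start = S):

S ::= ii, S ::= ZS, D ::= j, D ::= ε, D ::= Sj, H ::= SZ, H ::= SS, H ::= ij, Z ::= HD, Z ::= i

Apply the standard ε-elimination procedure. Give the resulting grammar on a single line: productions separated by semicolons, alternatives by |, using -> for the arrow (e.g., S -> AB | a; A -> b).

S -> ZS | ii; D -> j | Sj; H -> SS | SZ | ij; Z -> H | i | HD

Nullable set: {D}.
Drop D -> ε.
Z -> HD: D nullable, giving H | HD.
Unchanged (no nullable symbols): S -> ZS; S -> ii; D -> Sj; D -> j; H -> SS; H -> SZ; H -> ij; Z -> i.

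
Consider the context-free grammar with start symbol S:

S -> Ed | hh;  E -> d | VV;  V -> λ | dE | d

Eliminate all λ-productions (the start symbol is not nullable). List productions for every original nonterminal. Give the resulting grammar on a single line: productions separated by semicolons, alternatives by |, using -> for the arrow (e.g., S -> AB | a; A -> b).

S -> d | Ed | hh; E -> V | d | VV; V -> d | dE

Nullable set: {E, V}.
S -> Ed: E nullable, giving Ed | d.
E -> VV: V, V nullable, giving V | VV.
Drop V -> λ.
V -> dE: E nullable, giving d | dE.
Unchanged (no nullable symbols): S -> hh; E -> d; V -> d.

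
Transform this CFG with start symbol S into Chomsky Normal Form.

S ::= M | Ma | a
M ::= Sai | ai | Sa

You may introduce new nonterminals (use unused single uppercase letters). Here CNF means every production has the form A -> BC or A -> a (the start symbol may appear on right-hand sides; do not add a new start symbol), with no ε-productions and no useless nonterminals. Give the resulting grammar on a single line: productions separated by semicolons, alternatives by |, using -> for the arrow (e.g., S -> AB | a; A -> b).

No ε-productions.
After unit-elimination: S -> a | Ma | Sa | ai | Sai; M -> Sa | ai | Sai.
TERM: introduce A -> a, B -> i and substitute in every rule of length ≥2.
BIN: M -> SAB becomes M -> SC, C -> AB; S -> SAB becomes S -> SD, D -> AB.

S -> a | AB | MA | SA | SD; A -> a; B -> i; C -> AB; D -> AB; M -> AB | SA | SC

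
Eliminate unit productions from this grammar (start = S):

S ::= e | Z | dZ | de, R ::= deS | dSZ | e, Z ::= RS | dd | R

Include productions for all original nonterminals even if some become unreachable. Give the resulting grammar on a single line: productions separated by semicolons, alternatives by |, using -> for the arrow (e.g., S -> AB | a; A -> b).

S -> e | RS | dZ | dd | de | dSZ | deS; R -> e | dSZ | deS; Z -> e | RS | dd | dSZ | deS

Unit productions: S->Z, Z->R.
Unit pairs (A ⇒* B via units): (S,R), (S,Z), (Z,R).
S: inherits non-unit rules of {R, S, Z} → RS | dSZ | dZ | dd | de | deS | e.
R: inherits non-unit rules of {R} → dSZ | deS | e.
Z: inherits non-unit rules of {R, Z} → RS | dSZ | dd | deS | e.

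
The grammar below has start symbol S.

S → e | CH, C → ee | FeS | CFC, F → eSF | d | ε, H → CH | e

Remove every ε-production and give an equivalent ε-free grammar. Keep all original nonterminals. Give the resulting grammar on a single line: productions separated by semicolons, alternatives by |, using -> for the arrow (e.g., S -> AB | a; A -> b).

S -> e | CH; C -> CC | eS | ee | CFC | FeS; F -> d | eS | eSF; H -> e | CH

Nullable set: {F}.
C -> CFC: F nullable, giving CC | CFC.
C -> FeS: F nullable, giving FeS | eS.
Drop F -> ε.
F -> eSF: F nullable, giving eS | eSF.
Unchanged (no nullable symbols): S -> CH; S -> e; C -> ee; F -> d; H -> CH; H -> e.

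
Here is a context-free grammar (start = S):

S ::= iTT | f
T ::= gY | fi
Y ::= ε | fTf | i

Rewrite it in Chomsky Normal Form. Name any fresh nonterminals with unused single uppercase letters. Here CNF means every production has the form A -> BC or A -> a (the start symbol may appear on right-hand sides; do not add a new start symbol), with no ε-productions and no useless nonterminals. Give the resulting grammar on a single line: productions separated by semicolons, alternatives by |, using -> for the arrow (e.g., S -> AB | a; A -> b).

S -> f | AD; A -> i; B -> f; C -> g; D -> TT; E -> TB; T -> g | BA | CY; Y -> i | BE

Nullable: {Y}; after ε-elimination: S -> f | iTT; T -> g | fi | gY; Y -> i | fTf.
No unit productions to eliminate.
TERM: introduce B -> f, C -> g, A -> i and substitute in every rule of length ≥2.
BIN: S -> ATT becomes S -> AD, D -> TT; Y -> BTB becomes Y -> BE, E -> TB.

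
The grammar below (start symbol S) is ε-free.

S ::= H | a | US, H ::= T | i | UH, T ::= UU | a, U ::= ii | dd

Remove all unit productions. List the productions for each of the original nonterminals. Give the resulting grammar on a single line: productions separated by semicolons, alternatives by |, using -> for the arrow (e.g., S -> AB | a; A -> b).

Unit productions: H->T, S->H.
Unit pairs (A ⇒* B via units): (H,T), (S,H), (S,T).
S: inherits non-unit rules of {H, S, T} → UH | US | UU | a | i.
H: inherits non-unit rules of {H, T} → UH | UU | a | i.
T: inherits non-unit rules of {T} → UU | a.
U: inherits non-unit rules of {U} → dd | ii.

S -> a | i | UH | US | UU; H -> a | i | UH | UU; T -> a | UU; U -> dd | ii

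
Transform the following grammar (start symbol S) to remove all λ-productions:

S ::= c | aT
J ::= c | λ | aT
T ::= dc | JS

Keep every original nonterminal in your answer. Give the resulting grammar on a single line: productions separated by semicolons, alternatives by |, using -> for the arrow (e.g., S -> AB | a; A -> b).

S -> c | aT; J -> c | aT; T -> S | JS | dc

Nullable set: {J}.
Drop J -> λ.
T -> JS: J nullable, giving JS | S.
Unchanged (no nullable symbols): S -> aT; S -> c; J -> aT; J -> c; T -> dc.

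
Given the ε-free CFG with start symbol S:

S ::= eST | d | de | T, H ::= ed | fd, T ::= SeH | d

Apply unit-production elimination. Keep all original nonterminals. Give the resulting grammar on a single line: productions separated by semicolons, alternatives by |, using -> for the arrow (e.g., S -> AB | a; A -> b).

S -> d | de | SeH | eST; H -> ed | fd; T -> d | SeH

Unit productions: S->T.
Unit pairs (A ⇒* B via units): (S,T).
S: inherits non-unit rules of {S, T} → SeH | d | de | eST.
H: inherits non-unit rules of {H} → ed | fd.
T: inherits non-unit rules of {T} → SeH | d.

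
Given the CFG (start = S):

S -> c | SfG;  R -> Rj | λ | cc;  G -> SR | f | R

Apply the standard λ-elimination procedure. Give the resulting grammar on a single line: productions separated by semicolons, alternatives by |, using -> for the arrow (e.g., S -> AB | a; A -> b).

Nullable set: {G, R}.
S -> SfG: G nullable, giving Sf | SfG.
G -> R: R nullable, giving R.
G -> SR: R nullable, giving S | SR.
Drop R -> λ.
R -> Rj: R nullable, giving Rj | j.
Unchanged (no nullable symbols): S -> c; G -> f; R -> cc.

S -> c | Sf | SfG; G -> R | S | f | SR; R -> j | Rj | cc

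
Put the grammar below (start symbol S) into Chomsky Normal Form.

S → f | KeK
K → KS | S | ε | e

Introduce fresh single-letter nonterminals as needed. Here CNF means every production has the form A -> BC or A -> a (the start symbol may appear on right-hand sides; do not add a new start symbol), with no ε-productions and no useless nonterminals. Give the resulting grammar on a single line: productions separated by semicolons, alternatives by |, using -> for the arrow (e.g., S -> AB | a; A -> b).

Nullable: {K}; after ε-elimination: S -> e | f | Ke | eK | KeK; K -> S | e | KS.
After unit-elimination: S -> e | f | Ke | eK | KeK; K -> e | f | KS | Ke | eK | KeK.
TERM: introduce A -> e and substitute in every rule of length ≥2.
BIN: K -> KAK becomes K -> KB, B -> AK; S -> KAK becomes S -> KC, C -> AK.

S -> e | f | AK | KA | KC; A -> e; B -> AK; C -> AK; K -> e | f | AK | KA | KB | KS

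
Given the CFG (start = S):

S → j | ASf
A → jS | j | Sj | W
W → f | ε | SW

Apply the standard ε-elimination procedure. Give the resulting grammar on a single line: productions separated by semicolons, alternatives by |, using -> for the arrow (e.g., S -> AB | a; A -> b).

S -> j | Sf | ASf; A -> W | j | Sj | jS; W -> S | f | SW

Nullable set: {A, W}.
S -> ASf: A nullable, giving ASf | Sf.
A -> W: W nullable, giving W.
Drop W -> ε.
W -> SW: W nullable, giving S | SW.
Unchanged (no nullable symbols): S -> j; A -> Sj; A -> j; A -> jS; W -> f.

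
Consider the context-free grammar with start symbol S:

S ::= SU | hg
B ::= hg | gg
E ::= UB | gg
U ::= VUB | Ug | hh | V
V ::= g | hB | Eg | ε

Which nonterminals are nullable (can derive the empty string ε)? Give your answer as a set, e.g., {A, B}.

{U, V}

Directly nullable (have an ε-rule): {V}.
U is nullable via U -> V (every symbol on the right is already known nullable).
Not nullable: B, E, S — each has a terminal in every rule's right-hand side or depends on a non-nullable symbol.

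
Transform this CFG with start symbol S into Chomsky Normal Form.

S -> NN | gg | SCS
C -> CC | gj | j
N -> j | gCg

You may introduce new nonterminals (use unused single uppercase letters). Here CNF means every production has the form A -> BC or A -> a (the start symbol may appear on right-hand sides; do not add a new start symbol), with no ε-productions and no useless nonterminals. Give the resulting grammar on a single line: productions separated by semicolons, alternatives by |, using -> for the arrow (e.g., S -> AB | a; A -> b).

No ε-productions.
No unit productions to eliminate.
TERM: introduce A -> g, B -> j and substitute in every rule of length ≥2.
BIN: N -> ACA becomes N -> AD, D -> CA; S -> SCS becomes S -> SE, E -> CS.

S -> AA | NN | SE; A -> g; B -> j; C -> j | AB | CC; D -> CA; E -> CS; N -> j | AD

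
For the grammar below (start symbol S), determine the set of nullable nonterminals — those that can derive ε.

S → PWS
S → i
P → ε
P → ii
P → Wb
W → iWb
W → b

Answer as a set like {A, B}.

{P}

Directly nullable (have an ε-rule): {P}.
Not nullable: S, W — each has a terminal in every rule's right-hand side or depends on a non-nullable symbol.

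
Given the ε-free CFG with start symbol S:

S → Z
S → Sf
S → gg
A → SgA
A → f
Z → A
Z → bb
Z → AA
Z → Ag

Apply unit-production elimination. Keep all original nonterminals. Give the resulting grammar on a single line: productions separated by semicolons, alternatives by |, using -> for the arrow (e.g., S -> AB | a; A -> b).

Unit productions: S->Z, Z->A.
Unit pairs (A ⇒* B via units): (S,A), (S,Z), (Z,A).
S: inherits non-unit rules of {A, S, Z} → AA | Ag | Sf | SgA | bb | f | gg.
A: inherits non-unit rules of {A} → SgA | f.
Z: inherits non-unit rules of {A, Z} → AA | Ag | SgA | bb | f.

S -> f | AA | Ag | Sf | bb | gg | SgA; A -> f | SgA; Z -> f | AA | Ag | bb | SgA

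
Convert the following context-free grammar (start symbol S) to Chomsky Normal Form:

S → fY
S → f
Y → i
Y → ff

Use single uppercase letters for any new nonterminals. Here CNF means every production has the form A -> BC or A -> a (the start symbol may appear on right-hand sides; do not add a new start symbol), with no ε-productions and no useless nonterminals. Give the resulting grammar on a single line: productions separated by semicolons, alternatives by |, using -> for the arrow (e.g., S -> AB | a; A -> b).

S -> f | AY; A -> f; Y -> i | AA

No ε-productions.
No unit productions to eliminate.
TERM: introduce A -> f and substitute in every rule of length ≥2.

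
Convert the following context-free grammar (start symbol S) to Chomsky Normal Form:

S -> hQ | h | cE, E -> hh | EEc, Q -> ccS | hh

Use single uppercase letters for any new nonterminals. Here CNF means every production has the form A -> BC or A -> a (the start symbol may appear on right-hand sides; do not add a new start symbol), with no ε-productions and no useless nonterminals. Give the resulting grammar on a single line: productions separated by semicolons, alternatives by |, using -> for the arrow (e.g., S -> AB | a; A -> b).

No ε-productions.
No unit productions to eliminate.
TERM: introduce A -> c, B -> h and substitute in every rule of length ≥2.
BIN: E -> EEA becomes E -> EC, C -> EA; Q -> AAS becomes Q -> AD, D -> AS.

S -> h | AE | BQ; A -> c; B -> h; C -> EA; D -> AS; E -> BB | EC; Q -> AD | BB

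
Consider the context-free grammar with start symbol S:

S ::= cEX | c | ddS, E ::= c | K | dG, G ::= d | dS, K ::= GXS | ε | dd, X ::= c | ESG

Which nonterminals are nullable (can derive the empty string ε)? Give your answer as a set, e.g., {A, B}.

Directly nullable (have an ε-rule): {K}.
E is nullable via E -> K (every symbol on the right is already known nullable).
Not nullable: G, S, X — each has a terminal in every rule's right-hand side or depends on a non-nullable symbol.

{E, K}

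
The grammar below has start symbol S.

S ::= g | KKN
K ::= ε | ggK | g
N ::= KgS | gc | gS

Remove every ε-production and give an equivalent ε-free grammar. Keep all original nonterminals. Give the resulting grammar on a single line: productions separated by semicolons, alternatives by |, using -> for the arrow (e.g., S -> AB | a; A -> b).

S -> N | g | KN | KKN; K -> g | gg | ggK; N -> gS | gc | KgS

Nullable set: {K}.
S -> KKN: K, K nullable, giving KKN | KN | N.
Drop K -> ε.
K -> ggK: K nullable, giving gg | ggK.
N -> KgS: K nullable, giving KgS | gS.
Unchanged (no nullable symbols): S -> g; K -> g; N -> gS; N -> gc.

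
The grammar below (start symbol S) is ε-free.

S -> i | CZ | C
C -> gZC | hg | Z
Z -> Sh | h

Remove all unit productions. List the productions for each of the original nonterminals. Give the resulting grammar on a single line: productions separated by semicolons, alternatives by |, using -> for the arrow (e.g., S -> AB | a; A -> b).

S -> h | i | CZ | Sh | hg | gZC; C -> h | Sh | hg | gZC; Z -> h | Sh

Unit productions: C->Z, S->C.
Unit pairs (A ⇒* B via units): (C,Z), (S,C), (S,Z).
S: inherits non-unit rules of {C, S, Z} → CZ | Sh | gZC | h | hg | i.
C: inherits non-unit rules of {C, Z} → Sh | gZC | h | hg.
Z: inherits non-unit rules of {Z} → Sh | h.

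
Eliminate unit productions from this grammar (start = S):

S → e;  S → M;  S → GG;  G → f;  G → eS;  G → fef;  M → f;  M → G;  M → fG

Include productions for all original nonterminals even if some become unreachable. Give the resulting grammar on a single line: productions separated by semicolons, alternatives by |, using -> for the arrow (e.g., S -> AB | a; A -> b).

Unit productions: M->G, S->M.
Unit pairs (A ⇒* B via units): (M,G), (S,G), (S,M).
S: inherits non-unit rules of {G, M, S} → GG | e | eS | f | fG | fef.
G: inherits non-unit rules of {G} → eS | f | fef.
M: inherits non-unit rules of {G, M} → eS | f | fG | fef.

S -> e | f | GG | eS | fG | fef; G -> f | eS | fef; M -> f | eS | fG | fef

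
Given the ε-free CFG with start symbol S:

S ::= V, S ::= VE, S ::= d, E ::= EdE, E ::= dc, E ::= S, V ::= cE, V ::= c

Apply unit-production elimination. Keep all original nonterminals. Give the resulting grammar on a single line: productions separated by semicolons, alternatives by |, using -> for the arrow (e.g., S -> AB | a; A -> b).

S -> c | d | VE | cE; E -> c | d | VE | cE | dc | EdE; V -> c | cE

Unit productions: E->S, S->V.
Unit pairs (A ⇒* B via units): (E,S), (E,V), (S,V).
S: inherits non-unit rules of {S, V} → VE | c | cE | d.
E: inherits non-unit rules of {E, S, V} → EdE | VE | c | cE | d | dc.
V: inherits non-unit rules of {V} → c | cE.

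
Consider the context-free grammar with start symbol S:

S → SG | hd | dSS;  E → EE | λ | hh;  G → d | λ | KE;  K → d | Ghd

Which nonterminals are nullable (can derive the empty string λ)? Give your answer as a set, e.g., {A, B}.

{E, G}

Directly nullable (have an ε-rule): {E, G}.
Not nullable: K, S — each has a terminal in every rule's right-hand side or depends on a non-nullable symbol.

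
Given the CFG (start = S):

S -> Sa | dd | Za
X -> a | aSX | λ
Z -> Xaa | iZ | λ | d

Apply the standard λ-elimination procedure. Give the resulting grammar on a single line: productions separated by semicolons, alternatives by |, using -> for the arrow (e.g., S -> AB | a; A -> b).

S -> a | Sa | Za | dd; X -> a | aS | aSX; Z -> d | i | aa | iZ | Xaa

Nullable set: {X, Z}.
S -> Za: Z nullable, giving Za | a.
Drop X -> λ.
X -> aSX: X nullable, giving aS | aSX.
Drop Z -> λ.
Z -> Xaa: X nullable, giving Xaa | aa.
Z -> iZ: Z nullable, giving i | iZ.
Unchanged (no nullable symbols): S -> Sa; S -> dd; X -> a; Z -> d.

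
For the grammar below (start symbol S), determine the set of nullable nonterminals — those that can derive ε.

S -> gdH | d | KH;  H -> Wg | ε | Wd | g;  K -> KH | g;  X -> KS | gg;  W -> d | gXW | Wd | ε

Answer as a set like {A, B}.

{H, W}

Directly nullable (have an ε-rule): {H, W}.
Not nullable: K, S, X — each has a terminal in every rule's right-hand side or depends on a non-nullable symbol.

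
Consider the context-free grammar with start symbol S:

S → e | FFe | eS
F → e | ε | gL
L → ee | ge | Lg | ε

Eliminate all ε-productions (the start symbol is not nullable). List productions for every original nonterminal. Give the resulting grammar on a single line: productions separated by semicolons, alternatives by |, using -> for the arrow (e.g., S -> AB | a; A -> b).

Nullable set: {F, L}.
S -> FFe: F, F nullable, giving FFe | Fe | e.
Drop F -> ε.
F -> gL: L nullable, giving g | gL.
Drop L -> ε.
L -> Lg: L nullable, giving Lg | g.
Unchanged (no nullable symbols): S -> e; S -> eS; F -> e; L -> ee; L -> ge.

S -> e | Fe | eS | FFe; F -> e | g | gL; L -> g | Lg | ee | ge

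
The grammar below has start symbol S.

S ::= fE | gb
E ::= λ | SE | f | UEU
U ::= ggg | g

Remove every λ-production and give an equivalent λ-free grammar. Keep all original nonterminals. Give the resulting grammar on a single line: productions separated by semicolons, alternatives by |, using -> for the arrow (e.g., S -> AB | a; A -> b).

S -> f | fE | gb; E -> S | f | SE | UU | UEU; U -> g | ggg

Nullable set: {E}.
S -> fE: E nullable, giving f | fE.
Drop E -> λ.
E -> SE: E nullable, giving S | SE.
E -> UEU: E nullable, giving UEU | UU.
Unchanged (no nullable symbols): S -> gb; E -> f; U -> g; U -> ggg.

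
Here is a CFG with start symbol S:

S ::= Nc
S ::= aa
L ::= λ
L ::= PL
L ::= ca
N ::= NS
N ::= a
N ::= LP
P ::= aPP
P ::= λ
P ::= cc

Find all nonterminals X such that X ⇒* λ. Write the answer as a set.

Directly nullable (have an ε-rule): {L, P}.
N is nullable via N -> LP (every symbol on the right is already known nullable).
Not nullable: S — each has a terminal in every rule's right-hand side or depends on a non-nullable symbol.

{L, N, P}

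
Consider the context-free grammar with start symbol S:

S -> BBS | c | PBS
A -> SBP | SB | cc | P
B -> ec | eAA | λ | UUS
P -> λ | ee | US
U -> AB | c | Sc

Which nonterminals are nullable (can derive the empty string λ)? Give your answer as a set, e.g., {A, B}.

{A, B, P, U}

Directly nullable (have an ε-rule): {B, P}.
A is nullable via A -> P (every symbol on the right is already known nullable).
U is nullable via U -> AB (every symbol on the right is already known nullable).
Not nullable: S — each has a terminal in every rule's right-hand side or depends on a non-nullable symbol.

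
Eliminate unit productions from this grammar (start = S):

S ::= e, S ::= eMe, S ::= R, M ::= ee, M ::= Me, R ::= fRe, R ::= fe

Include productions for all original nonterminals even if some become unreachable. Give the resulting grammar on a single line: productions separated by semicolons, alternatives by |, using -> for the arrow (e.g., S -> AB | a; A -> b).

S -> e | fe | eMe | fRe; M -> Me | ee; R -> fe | fRe

Unit productions: S->R.
Unit pairs (A ⇒* B via units): (S,R).
S: inherits non-unit rules of {R, S} → e | eMe | fRe | fe.
M: inherits non-unit rules of {M} → Me | ee.
R: inherits non-unit rules of {R} → fRe | fe.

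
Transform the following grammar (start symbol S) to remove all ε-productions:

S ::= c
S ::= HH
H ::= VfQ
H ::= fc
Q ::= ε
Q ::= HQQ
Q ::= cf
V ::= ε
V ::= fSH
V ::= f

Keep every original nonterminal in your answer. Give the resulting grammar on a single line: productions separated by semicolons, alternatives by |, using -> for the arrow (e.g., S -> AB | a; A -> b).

S -> c | HH; H -> f | Vf | fQ | fc | VfQ; Q -> H | HQ | cf | HQQ; V -> f | fSH

Nullable set: {Q, V}.
H -> VfQ: V, Q nullable, giving Vf | VfQ | f | fQ.
Drop Q -> ε.
Q -> HQQ: Q, Q nullable, giving H | HQ | HQQ.
Drop V -> ε.
Unchanged (no nullable symbols): S -> HH; S -> c; H -> fc; Q -> cf; V -> f; V -> fSH.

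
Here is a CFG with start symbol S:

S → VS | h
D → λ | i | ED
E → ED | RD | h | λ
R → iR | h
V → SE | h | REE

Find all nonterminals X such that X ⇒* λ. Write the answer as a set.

{D, E}

Directly nullable (have an ε-rule): {D, E}.
Not nullable: R, S, V — each has a terminal in every rule's right-hand side or depends on a non-nullable symbol.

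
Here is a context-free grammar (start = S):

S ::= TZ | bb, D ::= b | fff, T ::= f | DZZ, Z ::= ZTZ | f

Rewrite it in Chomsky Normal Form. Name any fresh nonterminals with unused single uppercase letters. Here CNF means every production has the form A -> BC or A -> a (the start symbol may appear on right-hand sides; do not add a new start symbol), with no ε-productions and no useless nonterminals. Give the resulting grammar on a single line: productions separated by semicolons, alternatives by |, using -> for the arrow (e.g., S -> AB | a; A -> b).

No ε-productions.
No unit productions to eliminate.
TERM: introduce B -> b, A -> f and substitute in every rule of length ≥2.
BIN: D -> AAA becomes D -> AC, C -> AA; T -> DZZ becomes T -> DE, E -> ZZ; Z -> ZTZ becomes Z -> ZF, F -> TZ.

S -> BB | TZ; A -> f; B -> b; C -> AA; D -> b | AC; E -> ZZ; F -> TZ; T -> f | DE; Z -> f | ZF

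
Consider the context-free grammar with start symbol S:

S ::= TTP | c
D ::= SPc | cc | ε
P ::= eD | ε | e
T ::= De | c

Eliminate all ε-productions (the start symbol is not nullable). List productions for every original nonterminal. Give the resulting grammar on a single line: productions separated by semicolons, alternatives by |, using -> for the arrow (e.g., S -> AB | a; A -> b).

Nullable set: {D, P}.
S -> TTP: P nullable, giving TT | TTP.
Drop D -> ε.
D -> SPc: P nullable, giving SPc | Sc.
Drop P -> ε.
P -> eD: D nullable, giving e | eD.
T -> De: D nullable, giving De | e.
Unchanged (no nullable symbols): S -> c; D -> cc; P -> e; T -> c.

S -> c | TT | TTP; D -> Sc | cc | SPc; P -> e | eD; T -> c | e | De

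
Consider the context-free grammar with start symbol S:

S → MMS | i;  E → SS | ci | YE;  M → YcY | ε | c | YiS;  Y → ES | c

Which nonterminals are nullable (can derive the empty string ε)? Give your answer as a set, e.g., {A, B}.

Directly nullable (have an ε-rule): {M}.
Not nullable: E, S, Y — each has a terminal in every rule's right-hand side or depends on a non-nullable symbol.

{M}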